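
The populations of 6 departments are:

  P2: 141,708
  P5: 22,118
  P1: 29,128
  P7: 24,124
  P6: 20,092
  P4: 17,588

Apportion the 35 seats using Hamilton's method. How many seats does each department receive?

The standard divisor is 254758/35 ≈ 7278.8.
Standard quotas: P2 19.4686, P5 3.0387, P1 4.0018, P7 3.3143, P6 2.7603, P4 2.4163.
Lower quotas: P2 19, P5 3, P1 4, P7 3, P6 2, P4 2 (sum 33, leaving 2 seats).
Remainders in descending order: P6 0.7603, P2 0.4686, P4 0.4163, P7 0.3143, P5 0.0387, P1 0.0018.
The surplus seats go to P6, P2.

P2=20; P5=3; P1=4; P7=3; P6=3; P4=2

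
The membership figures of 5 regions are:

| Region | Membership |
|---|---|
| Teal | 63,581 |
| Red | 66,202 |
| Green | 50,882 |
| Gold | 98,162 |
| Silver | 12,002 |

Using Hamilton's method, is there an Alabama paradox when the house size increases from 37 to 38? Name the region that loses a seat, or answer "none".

Silver

At 37 seats: Teal 8, Red 8, Green 6, Gold 13, Silver 2.
At 38 seats: Teal 8, Red 9, Green 7, Gold 13, Silver 1.
Silver drops from 2 to 1.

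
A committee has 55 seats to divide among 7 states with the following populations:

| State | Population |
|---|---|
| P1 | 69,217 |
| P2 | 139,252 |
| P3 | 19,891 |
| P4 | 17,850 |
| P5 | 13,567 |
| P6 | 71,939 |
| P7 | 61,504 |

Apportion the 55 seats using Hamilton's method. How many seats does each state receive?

P1 10, P2 19, P3 3, P4 2, P5 2, P6 10, P7 9

Standard divisor: 393220 ÷ 55 ≈ 7149.455.
Standard quotas: P1 9.6814, P2 19.4773, P3 2.7822, P4 2.4967, P5 1.8976, P6 10.0622, P7 8.6026.
Lower quotas: P1 9, P2 19, P3 2, P4 2, P5 1, P6 10, P7 8 (sum 51, leaving 4 seats).
Remainders in descending order: P5 0.8976, P3 0.7822, P1 0.6814, P7 0.6026, P4 0.4967, P2 0.4773, P6 0.0622.
The surplus seats go to P5, P3, P1, P7.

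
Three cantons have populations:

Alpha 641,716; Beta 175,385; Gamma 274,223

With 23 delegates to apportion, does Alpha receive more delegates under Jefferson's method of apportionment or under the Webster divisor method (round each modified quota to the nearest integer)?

Jefferson: Alpha 14, Beta 3, Gamma 6.
Webster: Alpha 13, Beta 4, Gamma 6.
Alpha gets 14 under Jefferson and 13 under Webster.

Jefferson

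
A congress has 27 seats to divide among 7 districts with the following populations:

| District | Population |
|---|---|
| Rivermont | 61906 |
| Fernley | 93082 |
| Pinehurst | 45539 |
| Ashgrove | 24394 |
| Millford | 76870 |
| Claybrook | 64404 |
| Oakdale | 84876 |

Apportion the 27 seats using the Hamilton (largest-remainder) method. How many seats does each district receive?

Rivermont: 4, Fernley: 5, Pinehurst: 3, Ashgrove: 1, Millford: 5, Claybrook: 4, Oakdale: 5

Standard divisor: 451071 ÷ 27 ≈ 16706.333.
Standard quotas: Rivermont 3.7055, Fernley 5.5717, Pinehurst 2.7259, Ashgrove 1.4602, Millford 4.6012, Claybrook 3.8551, Oakdale 5.0805.
Lower quotas: Rivermont 3, Fernley 5, Pinehurst 2, Ashgrove 1, Millford 4, Claybrook 3, Oakdale 5 (sum 23, leaving 4 seats).
Remainders in descending order: Claybrook 0.8551, Pinehurst 0.7259, Rivermont 0.7055, Millford 0.6012, Fernley 0.5717, Ashgrove 0.4602, Oakdale 0.0805.
The surplus seats go to Claybrook, Pinehurst, Rivermont, Millford.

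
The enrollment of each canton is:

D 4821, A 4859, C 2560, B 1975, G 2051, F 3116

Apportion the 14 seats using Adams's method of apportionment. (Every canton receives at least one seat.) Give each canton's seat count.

Standard divisor 19382/14 ≈ 1384.429; standard quotas: D 3.482, A 3.510, C 1.849, B 1.427, G 1.481, F 2.251.
Rounding up gives 4, 4, 2, 2, 2, 3 = 17 seats, so the divisor must be adjusted.
With modified divisor 1800: modified quotas D 2.678, A 2.699, C 1.422, B 1.097, G 1.139, F 1.731.
Rounding up: D 3, A 3, C 2, B 2, G 2, F 2 (total 14).

D 3, A 3, C 2, B 2, G 2, F 2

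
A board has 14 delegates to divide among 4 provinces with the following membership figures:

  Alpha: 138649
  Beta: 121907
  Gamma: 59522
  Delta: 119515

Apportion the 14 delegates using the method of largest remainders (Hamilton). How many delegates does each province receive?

Total 439593; standard divisor 439593/14 ≈ 31399.5.
Standard quotas: Alpha 4.4156, Beta 3.8825, Gamma 1.8956, Delta 3.8063.
Lower quotas: Alpha 4, Beta 3, Gamma 1, Delta 3 (sum 11, leaving 3 seats).
Remainders in descending order: Gamma 0.8956, Beta 0.8825, Delta 0.8063, Alpha 0.4156.
The surplus seats go to Gamma, Beta, Delta.

Alpha: 4, Beta: 4, Gamma: 2, Delta: 4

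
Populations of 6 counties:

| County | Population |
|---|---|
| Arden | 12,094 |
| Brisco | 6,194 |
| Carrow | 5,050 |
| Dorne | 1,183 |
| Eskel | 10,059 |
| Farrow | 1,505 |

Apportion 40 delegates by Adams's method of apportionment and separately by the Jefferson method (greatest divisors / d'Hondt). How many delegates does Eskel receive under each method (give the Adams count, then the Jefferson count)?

Adams: Arden 13, Brisco 7, Carrow 6, Dorne 2, Eskel 10, Farrow 2.
Jefferson: Arden 14, Brisco 7, Carrow 6, Dorne 1, Eskel 11, Farrow 1.
Eskel gets 10 under Adams and 11 under Jefferson.

10 and 11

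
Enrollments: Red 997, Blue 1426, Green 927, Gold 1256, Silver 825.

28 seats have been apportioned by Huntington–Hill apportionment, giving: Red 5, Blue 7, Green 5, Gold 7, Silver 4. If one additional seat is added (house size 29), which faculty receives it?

Blue

Priority for the next seat is population ÷ (√(s·(s+1))).
Priorities: Red 182.026, Blue 190.557, Green 169.246, Gold 167.840, Silver 184.476.
Highest priority: Blue.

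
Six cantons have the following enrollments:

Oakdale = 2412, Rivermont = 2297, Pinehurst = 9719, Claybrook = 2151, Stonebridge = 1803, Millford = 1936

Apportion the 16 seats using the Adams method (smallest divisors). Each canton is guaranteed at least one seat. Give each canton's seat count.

Oakdale 2, Rivermont 2, Pinehurst 6, Claybrook 2, Stonebridge 2, Millford 2

Standard divisor 20318/16 ≈ 1269.875; standard quotas: Oakdale 1.899, Rivermont 1.809, Pinehurst 7.654, Claybrook 1.694, Stonebridge 1.420, Millford 1.525.
Rounding up gives 2, 2, 8, 2, 2, 2 = 18 seats, so the divisor must be adjusted.
With modified divisor 1700: modified quotas Oakdale 1.419, Rivermont 1.351, Pinehurst 5.717, Claybrook 1.265, Stonebridge 1.061, Millford 1.139.
Rounding up: Oakdale 2, Rivermont 2, Pinehurst 6, Claybrook 2, Stonebridge 2, Millford 2 (total 16).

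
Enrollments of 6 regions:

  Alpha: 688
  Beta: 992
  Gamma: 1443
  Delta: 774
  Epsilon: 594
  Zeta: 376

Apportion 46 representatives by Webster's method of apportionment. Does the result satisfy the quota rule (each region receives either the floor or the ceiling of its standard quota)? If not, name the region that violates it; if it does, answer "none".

Standard quotas: Alpha 6.503, Beta 9.376, Gamma 13.638, Delta 7.315, Epsilon 5.614, Zeta 3.554.
Webster allocation: Alpha 6, Beta 9, Gamma 14, Delta 7, Epsilon 6, Zeta 4.
Every allocation lies between the lower and upper quota.

none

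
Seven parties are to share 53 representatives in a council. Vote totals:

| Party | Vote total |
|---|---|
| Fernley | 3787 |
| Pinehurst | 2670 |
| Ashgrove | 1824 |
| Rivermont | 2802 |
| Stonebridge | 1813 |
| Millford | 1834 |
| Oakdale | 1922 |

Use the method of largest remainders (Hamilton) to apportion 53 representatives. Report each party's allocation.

The standard divisor is 16652/53 ≈ 314.189.
Standard quotas: Fernley 12.053, Pinehurst 8.498, Ashgrove 5.805, Rivermont 8.918, Stonebridge 5.770, Millford 5.837, Oakdale 6.117.
Lower quotas: Fernley 12, Pinehurst 8, Ashgrove 5, Rivermont 8, Stonebridge 5, Millford 5, Oakdale 6 (sum 49, leaving 4 seats).
Remainders in descending order: Rivermont 0.918, Millford 0.837, Ashgrove 0.805, Stonebridge 0.770, Pinehurst 0.498, Oakdale 0.117, Fernley 0.053.
The surplus seats go to Rivermont, Millford, Ashgrove, Stonebridge.

Fernley 12, Pinehurst 8, Ashgrove 6, Rivermont 9, Stonebridge 6, Millford 6, Oakdale 6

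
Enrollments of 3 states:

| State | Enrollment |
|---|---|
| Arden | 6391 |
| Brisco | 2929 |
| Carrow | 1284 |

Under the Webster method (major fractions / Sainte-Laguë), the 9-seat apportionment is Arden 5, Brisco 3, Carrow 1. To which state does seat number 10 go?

Priority for the next seat is population ÷ (current seats + 0.5).
Priorities: Arden 1162.000, Brisco 836.857, Carrow 856.000.
Highest priority: Arden.

Arden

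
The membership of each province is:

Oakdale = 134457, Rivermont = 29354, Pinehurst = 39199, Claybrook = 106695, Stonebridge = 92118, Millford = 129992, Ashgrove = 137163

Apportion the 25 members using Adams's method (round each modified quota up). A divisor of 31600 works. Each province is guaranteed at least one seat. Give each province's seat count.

Oakdale=5, Rivermont=1, Pinehurst=2, Claybrook=4, Stonebridge=3, Millford=5, Ashgrove=5

With modified divisor 31600: modified quotas Oakdale 4.255, Rivermont 0.929, Pinehurst 1.240, Claybrook 3.376, Stonebridge 2.915, Millford 4.114, Ashgrove 4.341.
Rounding up: Oakdale 5, Rivermont 1, Pinehurst 2, Claybrook 4, Stonebridge 3, Millford 5, Ashgrove 5 (total 25).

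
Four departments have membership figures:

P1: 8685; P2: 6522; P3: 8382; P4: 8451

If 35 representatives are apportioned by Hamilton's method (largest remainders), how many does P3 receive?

9

The standard divisor is 32040/35 ≈ 915.429.
Standard quotas: P1 9.4874, P2 7.1245, P3 9.1564, P4 9.2317.
Lower quotas: P1 9, P2 7, P3 9, P4 9 (sum 34, leaving 1 seat).
Remainders in descending order: P1 0.4874, P4 0.2317, P3 0.1564, P2 0.1245.
The surplus seat goes to P1.
P3 receives 9.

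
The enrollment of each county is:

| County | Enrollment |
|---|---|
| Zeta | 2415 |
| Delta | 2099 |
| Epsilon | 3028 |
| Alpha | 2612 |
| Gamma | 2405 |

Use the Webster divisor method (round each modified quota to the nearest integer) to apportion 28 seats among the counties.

Standard divisor 12559/28 ≈ 448.536; standard quotas: Zeta 5.384, Delta 4.680, Epsilon 6.751, Alpha 5.823, Gamma 5.362.
Rounding to the nearest integer gives Zeta 5, Delta 5, Epsilon 7, Alpha 6, Gamma 5 — total 28, matching the house size, so no adjustment is needed.

Zeta 5, Delta 5, Epsilon 7, Alpha 6, Gamma 5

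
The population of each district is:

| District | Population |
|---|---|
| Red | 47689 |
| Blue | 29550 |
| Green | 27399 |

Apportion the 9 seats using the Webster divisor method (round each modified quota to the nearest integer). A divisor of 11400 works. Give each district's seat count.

Red=4; Blue=3; Green=2

With modified divisor 11400: modified quotas Red 4.183, Blue 2.592, Green 2.403.
Rounding to the nearest integer: Red 4, Blue 3, Green 2 (total 9).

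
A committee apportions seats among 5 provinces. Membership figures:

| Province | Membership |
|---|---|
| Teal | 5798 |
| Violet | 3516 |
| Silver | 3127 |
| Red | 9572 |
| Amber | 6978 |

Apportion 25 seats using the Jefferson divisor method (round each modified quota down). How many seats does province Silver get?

2

Standard divisor 28991/25 ≈ 1159.64; standard quotas: Teal 5.000, Violet 3.032, Silver 2.697, Red 8.254, Amber 6.017.
Rounding down gives 4, 3, 2, 8, 6 = 23 seats, so the divisor must be adjusted.
With modified divisor 1050: modified quotas Teal 5.522, Violet 3.349, Silver 2.978, Red 9.116, Amber 6.646.
Rounding down: Teal 5, Violet 3, Silver 2, Red 9, Amber 6 (total 25).
Silver receives 2.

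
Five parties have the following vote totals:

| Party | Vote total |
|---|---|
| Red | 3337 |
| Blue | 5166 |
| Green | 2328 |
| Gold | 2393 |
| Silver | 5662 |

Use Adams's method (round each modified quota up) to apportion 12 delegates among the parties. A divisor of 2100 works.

Red: 2, Blue: 3, Green: 2, Gold: 2, Silver: 3

With modified divisor 2100: modified quotas Red 1.589, Blue 2.460, Green 1.109, Gold 1.140, Silver 2.696.
Rounding up: Red 2, Blue 3, Green 2, Gold 2, Silver 3 (total 12).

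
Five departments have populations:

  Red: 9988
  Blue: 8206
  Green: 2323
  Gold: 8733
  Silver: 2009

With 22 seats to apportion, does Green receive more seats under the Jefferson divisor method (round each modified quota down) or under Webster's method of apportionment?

Webster

Jefferson: Red 8, Blue 6, Green 1, Gold 6, Silver 1.
Webster: Red 7, Blue 6, Green 2, Gold 6, Silver 1.
Green gets 1 under Jefferson and 2 under Webster.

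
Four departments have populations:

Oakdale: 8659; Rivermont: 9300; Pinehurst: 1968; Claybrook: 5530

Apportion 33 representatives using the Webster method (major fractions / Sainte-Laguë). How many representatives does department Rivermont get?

Standard divisor 25457/33 ≈ 771.424; standard quotas: Oakdale 11.225, Rivermont 12.056, Pinehurst 2.551, Claybrook 7.169.
Rounding to the nearest integer gives Oakdale 11, Rivermont 12, Pinehurst 3, Claybrook 7 — total 33, matching the house size, so no adjustment is needed.
Rivermont receives 12.

12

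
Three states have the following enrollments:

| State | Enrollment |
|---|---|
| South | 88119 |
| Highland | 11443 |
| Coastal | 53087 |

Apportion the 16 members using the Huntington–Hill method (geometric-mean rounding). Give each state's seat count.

With divisor 9490: modified quotas South 9.285, Highland 1.206, Coastal 5.594.
Geometric-mean thresholds: South √(9·10)=9.487, Highland √(1·2)=1.414, Coastal √(5·6)=5.477.
Each quota rounded against its threshold gives South 9, Highland 1, Coastal 6 (total 16).

South 9, Highland 1, Coastal 6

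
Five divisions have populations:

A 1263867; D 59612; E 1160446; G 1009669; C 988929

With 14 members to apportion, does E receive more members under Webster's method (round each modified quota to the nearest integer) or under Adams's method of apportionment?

Webster: A 4, D 0, E 4, G 3, C 3.
Adams: A 4, D 1, E 3, G 3, C 3.
E gets 4 under Webster and 3 under Adams.

Webster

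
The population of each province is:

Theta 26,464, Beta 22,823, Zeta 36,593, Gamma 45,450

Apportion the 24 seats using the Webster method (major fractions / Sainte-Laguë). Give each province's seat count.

Standard divisor 131330/24 ≈ 5472.083; standard quotas: Theta 4.836, Beta 4.171, Zeta 6.687, Gamma 8.306.
Rounding to the nearest integer gives Theta 5, Beta 4, Zeta 7, Gamma 8 — total 24, matching the house size, so no adjustment is needed.

Theta: 5, Beta: 4, Zeta: 7, Gamma: 8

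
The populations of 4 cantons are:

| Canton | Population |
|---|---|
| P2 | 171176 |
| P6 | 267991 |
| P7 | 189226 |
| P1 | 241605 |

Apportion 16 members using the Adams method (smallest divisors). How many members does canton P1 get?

4

Standard divisor 869998/16 ≈ 54374.875; standard quotas: P2 3.148, P6 4.929, P7 3.480, P1 4.443.
Rounding up gives 4, 5, 4, 5 = 18 seats, so the divisor must be adjusted.
With modified divisor 61700: modified quotas P2 2.774, P6 4.343, P7 3.067, P1 3.916.
Rounding up: P2 3, P6 5, P7 4, P1 4 (total 16).
P1 receives 4.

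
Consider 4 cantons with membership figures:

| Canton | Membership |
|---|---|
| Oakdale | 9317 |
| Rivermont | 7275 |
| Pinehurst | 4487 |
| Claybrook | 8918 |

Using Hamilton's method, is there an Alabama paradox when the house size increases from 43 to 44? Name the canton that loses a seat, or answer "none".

At 43 seats: Oakdale 13, Rivermont 10, Pinehurst 7, Claybrook 13.
At 44 seats: Oakdale 14, Rivermont 11, Pinehurst 6, Claybrook 13.
Pinehurst drops from 7 to 6.

Pinehurst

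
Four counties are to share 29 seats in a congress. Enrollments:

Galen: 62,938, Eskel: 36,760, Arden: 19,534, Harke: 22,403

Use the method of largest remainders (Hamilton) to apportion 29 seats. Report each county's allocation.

The standard divisor is 141635/29 ≈ 4883.966.
Standard quotas: Galen 12.8867, Eskel 7.5267, Arden 3.9996, Harke 4.5871.
Lower quotas: Galen 12, Eskel 7, Arden 3, Harke 4 (sum 26, leaving 3 seats).
Remainders in descending order: Arden 0.9996, Galen 0.8867, Harke 0.5871, Eskel 0.5267.
Largest remainders: Arden, Galen, Harke receive the extra seats.

Galen 13, Eskel 7, Arden 4, Harke 5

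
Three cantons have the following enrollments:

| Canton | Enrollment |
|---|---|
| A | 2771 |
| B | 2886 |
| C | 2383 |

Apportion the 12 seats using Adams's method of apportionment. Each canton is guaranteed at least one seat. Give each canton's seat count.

A 4, B 4, C 4

Standard divisor 8040/12 ≈ 670; standard quotas: A 4.136, B 4.307, C 3.557.
Rounding up gives 5, 5, 4 = 14 seats, so the divisor must be adjusted.
With modified divisor 760: modified quotas A 3.646, B 3.797, C 3.136.
Rounding up: A 4, B 4, C 4 (total 12).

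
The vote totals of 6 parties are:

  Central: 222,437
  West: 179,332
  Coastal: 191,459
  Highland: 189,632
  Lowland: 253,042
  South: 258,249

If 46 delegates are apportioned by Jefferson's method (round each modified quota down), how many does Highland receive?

Standard divisor 1294151/46 ≈ 28133.717; standard quotas: Central 7.906, West 6.374, Coastal 6.805, Highland 6.740, Lowland 8.994, South 9.179.
Rounding down gives 7, 6, 6, 6, 8, 9 = 42 seats, so the divisor must be adjusted.
With modified divisor 26500: modified quotas Central 8.394, West 6.767, Coastal 7.225, Highland 7.156, Lowland 9.549, South 9.745.
Rounding down: Central 8, West 6, Coastal 7, Highland 7, Lowland 9, South 9 (total 46).
Highland receives 7.

7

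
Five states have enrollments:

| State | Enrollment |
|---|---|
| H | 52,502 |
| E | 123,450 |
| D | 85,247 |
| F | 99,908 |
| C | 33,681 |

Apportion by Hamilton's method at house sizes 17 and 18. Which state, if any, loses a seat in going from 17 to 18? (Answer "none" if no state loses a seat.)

C

At 17 seats: H 2, E 5, D 4, F 4, C 2.
At 18 seats: H 2, E 6, D 4, F 5, C 1.
C drops from 2 to 1.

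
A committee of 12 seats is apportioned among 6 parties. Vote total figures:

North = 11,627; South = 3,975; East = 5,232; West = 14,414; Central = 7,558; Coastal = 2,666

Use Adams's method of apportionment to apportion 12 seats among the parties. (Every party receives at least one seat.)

Standard divisor 45472/12 ≈ 3789.333; standard quotas: North 3.068, South 1.049, East 1.381, West 3.804, Central 1.995, Coastal 0.704.
Rounding up gives 4, 2, 2, 4, 2, 1 = 15 seats, so the divisor must be adjusted.
With modified divisor 5000: modified quotas North 2.325, South 0.795, East 1.046, West 2.883, Central 1.512, Coastal 0.533.
Rounding up: North 3, South 1, East 2, West 3, Central 2, Coastal 1 (total 12).

North 3; South 1; East 2; West 3; Central 2; Coastal 1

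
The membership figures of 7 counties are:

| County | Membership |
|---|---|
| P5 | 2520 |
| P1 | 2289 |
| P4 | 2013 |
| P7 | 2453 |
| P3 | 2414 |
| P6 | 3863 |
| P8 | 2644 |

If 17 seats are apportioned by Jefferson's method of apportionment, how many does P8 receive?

3

Standard divisor 18196/17 ≈ 1070.353; standard quotas: P5 2.354, P1 2.139, P4 1.881, P7 2.292, P3 2.255, P6 3.609, P8 2.470.
Rounding down gives 2, 2, 1, 2, 2, 3, 2 = 14 seats, so the divisor must be adjusted.
With modified divisor 860: modified quotas P5 2.930, P1 2.662, P4 2.341, P7 2.852, P3 2.807, P6 4.492, P8 3.074.
Rounding down: P5 2, P1 2, P4 2, P7 2, P3 2, P6 4, P8 3 (total 17).
P8 receives 3.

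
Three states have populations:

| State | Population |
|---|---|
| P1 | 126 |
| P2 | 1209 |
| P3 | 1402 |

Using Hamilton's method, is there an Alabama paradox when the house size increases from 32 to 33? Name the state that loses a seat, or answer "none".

P1

At 32 seats: P1 2, P2 14, P3 16.
At 33 seats: P1 1, P2 15, P3 17.
P1 drops from 2 to 1.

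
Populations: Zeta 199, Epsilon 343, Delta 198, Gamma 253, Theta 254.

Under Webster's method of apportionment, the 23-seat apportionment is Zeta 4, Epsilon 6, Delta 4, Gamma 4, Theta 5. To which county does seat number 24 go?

Gamma

Priority for the next seat is population ÷ (current seats + 0.5).
Priorities: Zeta 44.222, Epsilon 52.769, Delta 44.000, Gamma 56.222, Theta 46.182.
Highest priority: Gamma.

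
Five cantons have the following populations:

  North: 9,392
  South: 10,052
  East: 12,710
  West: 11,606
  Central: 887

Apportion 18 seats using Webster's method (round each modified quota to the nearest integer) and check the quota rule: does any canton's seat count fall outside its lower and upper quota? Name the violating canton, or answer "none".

none

Standard quotas: North 3.787, South 4.053, East 5.124, West 4.679, Central 0.358.
Webster allocation: North 4, South 4, East 5, West 5, Central 0.
Every allocation lies between the lower and upper quota.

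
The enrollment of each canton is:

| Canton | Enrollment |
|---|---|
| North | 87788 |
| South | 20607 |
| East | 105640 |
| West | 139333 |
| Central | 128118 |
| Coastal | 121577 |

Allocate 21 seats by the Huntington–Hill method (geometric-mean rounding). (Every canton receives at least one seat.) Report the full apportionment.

With divisor 29572: modified quotas North 2.969, South 0.697, East 3.572, West 4.712, Central 4.332, Coastal 4.111.
Geometric-mean thresholds: North √(2·3)=2.449, South (min 1), East √(3·4)=3.464, West √(4·5)=4.472, Central √(4·5)=4.472, Coastal √(4·5)=4.472.
Each quota rounded against its threshold gives North 3, South 1, East 4, West 5, Central 4, Coastal 4 (total 21).

North: 3, South: 1, East: 4, West: 5, Central: 4, Coastal: 4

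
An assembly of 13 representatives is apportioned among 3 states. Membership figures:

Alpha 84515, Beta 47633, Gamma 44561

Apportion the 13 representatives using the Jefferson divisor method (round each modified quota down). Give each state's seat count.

Standard divisor 176709/13 ≈ 13593; standard quotas: Alpha 6.218, Beta 3.504, Gamma 3.278.
Rounding down gives 6, 3, 3 = 12 seats, so the divisor must be adjusted.
With modified divisor 12000: modified quotas Alpha 7.043, Beta 3.969, Gamma 3.713.
Rounding down: Alpha 7, Beta 3, Gamma 3 (total 13).

Alpha 7, Beta 3, Gamma 3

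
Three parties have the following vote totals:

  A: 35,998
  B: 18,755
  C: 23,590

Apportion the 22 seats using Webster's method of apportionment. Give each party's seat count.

A 10, B 5, C 7

Standard divisor 78343/22 ≈ 3561.045; standard quotas: A 10.109, B 5.267, C 6.624.
Rounding to the nearest integer gives A 10, B 5, C 7 — total 22, matching the house size, so no adjustment is needed.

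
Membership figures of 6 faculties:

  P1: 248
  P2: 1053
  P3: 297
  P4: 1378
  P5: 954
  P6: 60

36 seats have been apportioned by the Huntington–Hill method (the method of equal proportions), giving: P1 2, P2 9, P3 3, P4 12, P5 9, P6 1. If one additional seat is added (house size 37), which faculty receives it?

Priority for the next seat is population ÷ (√(s·(s+1))).
Priorities: P1 101.246, P2 110.996, P3 85.737, P4 110.328, P5 100.560, P6 42.426.
Highest priority: P2.

P2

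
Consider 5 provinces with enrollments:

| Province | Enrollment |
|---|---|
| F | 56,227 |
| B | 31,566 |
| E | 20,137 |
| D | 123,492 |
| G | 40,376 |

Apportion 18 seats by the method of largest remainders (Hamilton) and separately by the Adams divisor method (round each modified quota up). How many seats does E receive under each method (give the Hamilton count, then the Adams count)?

1 and 2

Hamilton: F 4, B 2, E 1, D 8, G 3.
Adams: F 4, B 2, E 2, D 7, G 3.
E gets 1 under Hamilton and 2 under Adams.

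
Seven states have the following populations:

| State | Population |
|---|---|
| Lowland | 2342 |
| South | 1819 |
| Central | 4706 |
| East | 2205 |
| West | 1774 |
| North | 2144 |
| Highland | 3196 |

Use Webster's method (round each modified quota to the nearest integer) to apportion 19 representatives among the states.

Standard divisor 18186/19 ≈ 957.158; standard quotas: Lowland 2.447, South 1.900, Central 4.917, East 2.304, West 1.853, North 2.240, Highland 3.339.
Rounding to the nearest integer gives 2, 2, 5, 2, 2, 2, 3 = 18 seats, so the divisor must be adjusted.
With modified divisor 920: modified quotas Lowland 2.546, South 1.977, Central 5.115, East 2.397, West 1.928, North 2.330, Highland 3.474.
Rounding to the nearest integer: Lowland 3, South 2, Central 5, East 2, West 2, North 2, Highland 3 (total 19).

Lowland=3; South=2; Central=5; East=2; West=2; North=2; Highland=3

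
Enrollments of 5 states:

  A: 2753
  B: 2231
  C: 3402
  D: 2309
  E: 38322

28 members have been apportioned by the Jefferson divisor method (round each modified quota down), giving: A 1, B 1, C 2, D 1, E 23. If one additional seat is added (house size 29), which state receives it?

E

Priority for the next seat is population ÷ (current seats + 1).
Priorities: A 1376.500, B 1115.500, C 1134.000, D 1154.500, E 1596.750.
Highest priority: E.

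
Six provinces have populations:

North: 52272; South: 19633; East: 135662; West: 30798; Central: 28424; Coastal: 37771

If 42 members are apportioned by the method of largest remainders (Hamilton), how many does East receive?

Standard divisor: 304560 ÷ 42 ≈ 7251.429.
Standard quotas: North 7.2085, South 2.7075, East 18.7083, West 4.2472, Central 3.9198, Coastal 5.2088.
Lower quotas: North 7, South 2, East 18, West 4, Central 3, Coastal 5 (sum 39, leaving 3 seats).
Remainders in descending order: Central 0.9198, East 0.7083, South 0.7075, West 0.2472, Coastal 0.2088, North 0.2085.
The surplus seats go to Central, East, South.
East receives 19.

19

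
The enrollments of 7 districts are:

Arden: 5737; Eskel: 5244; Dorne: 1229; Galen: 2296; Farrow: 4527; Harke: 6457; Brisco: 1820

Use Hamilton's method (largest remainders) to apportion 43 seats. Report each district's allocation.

The standard divisor is 27310/43 ≈ 635.116.
Standard quotas: Arden 9.0330, Eskel 8.2568, Dorne 1.9351, Galen 3.6151, Farrow 7.1278, Harke 10.1666, Brisco 2.8656.
Lower quotas: Arden 9, Eskel 8, Dorne 1, Galen 3, Farrow 7, Harke 10, Brisco 2 (sum 40, leaving 3 seats).
Remainders in descending order: Dorne 0.9351, Brisco 0.8656, Galen 0.6151, Eskel 0.2568, Harke 0.1666, Farrow 0.1278, Arden 0.0330.
The surplus seats go to Dorne, Brisco, Galen.

Arden 9; Eskel 8; Dorne 2; Galen 4; Farrow 7; Harke 10; Brisco 3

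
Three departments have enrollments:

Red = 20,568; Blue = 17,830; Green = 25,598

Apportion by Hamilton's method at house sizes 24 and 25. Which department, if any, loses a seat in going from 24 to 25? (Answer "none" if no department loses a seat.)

At 24 seats: Red 8, Blue 7, Green 9.
At 25 seats: Red 8, Blue 7, Green 10.
No department's allocation decreased.

none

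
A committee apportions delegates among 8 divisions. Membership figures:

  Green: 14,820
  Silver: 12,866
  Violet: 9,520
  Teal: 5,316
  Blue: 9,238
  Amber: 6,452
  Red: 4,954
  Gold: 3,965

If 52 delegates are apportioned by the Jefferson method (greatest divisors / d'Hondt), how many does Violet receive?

Standard divisor 67131/52 ≈ 1290.981; standard quotas: Green 11.480, Silver 9.966, Violet 7.374, Teal 4.118, Blue 7.156, Amber 4.998, Red 3.837, Gold 3.071.
Rounding down gives 11, 9, 7, 4, 7, 4, 3, 3 = 48 seats, so the divisor must be adjusted.
With modified divisor 1200: modified quotas Green 12.350, Silver 10.722, Violet 7.933, Teal 4.430, Blue 7.698, Amber 5.377, Red 4.128, Gold 3.304.
Rounding down: Green 12, Silver 10, Violet 7, Teal 4, Blue 7, Amber 5, Red 4, Gold 3 (total 52).
Violet receives 7.

7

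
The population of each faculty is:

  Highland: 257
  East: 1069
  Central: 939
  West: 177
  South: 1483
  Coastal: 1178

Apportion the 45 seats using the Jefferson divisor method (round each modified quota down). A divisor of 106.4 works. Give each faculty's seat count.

With modified divisor 106.4: modified quotas Highland 2.415, East 10.047, Central 8.825, West 1.664, South 13.938, Coastal 11.071.
Rounding down: Highland 2, East 10, Central 8, West 1, South 13, Coastal 11 (total 45).

Highland 2, East 10, Central 8, West 1, South 13, Coastal 11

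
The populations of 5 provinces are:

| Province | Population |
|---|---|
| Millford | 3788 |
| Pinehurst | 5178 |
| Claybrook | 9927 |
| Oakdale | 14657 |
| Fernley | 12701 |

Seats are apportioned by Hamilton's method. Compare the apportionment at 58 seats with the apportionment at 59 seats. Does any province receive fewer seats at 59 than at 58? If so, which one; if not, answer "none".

Pinehurst

At 58 seats: Millford 5, Pinehurst 7, Claybrook 12, Oakdale 18, Fernley 16.
At 59 seats: Millford 5, Pinehurst 6, Claybrook 13, Oakdale 19, Fernley 16.
Pinehurst drops from 7 to 6.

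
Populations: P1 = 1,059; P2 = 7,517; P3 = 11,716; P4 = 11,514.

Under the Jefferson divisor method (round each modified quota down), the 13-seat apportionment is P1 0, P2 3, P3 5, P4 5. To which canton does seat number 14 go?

P3

Priority for the next seat is population ÷ (current seats + 1).
Priorities: P1 1059.000, P2 1879.250, P3 1952.667, P4 1919.000.
Highest priority: P3.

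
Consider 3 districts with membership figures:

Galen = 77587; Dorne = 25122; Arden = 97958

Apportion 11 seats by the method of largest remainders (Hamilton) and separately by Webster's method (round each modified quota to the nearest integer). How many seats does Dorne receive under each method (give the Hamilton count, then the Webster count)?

2 and 1

Hamilton: Galen 4, Dorne 2, Arden 5.
Webster: Galen 4, Dorne 1, Arden 6.
Dorne gets 2 under Hamilton and 1 under Webster.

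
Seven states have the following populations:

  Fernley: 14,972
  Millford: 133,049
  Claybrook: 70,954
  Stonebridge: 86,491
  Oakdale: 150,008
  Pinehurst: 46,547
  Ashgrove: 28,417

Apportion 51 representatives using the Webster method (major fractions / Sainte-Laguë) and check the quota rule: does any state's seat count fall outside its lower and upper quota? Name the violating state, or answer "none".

Standard quotas: Fernley 1.440, Millford 12.792, Claybrook 6.822, Stonebridge 8.316, Oakdale 14.423, Pinehurst 4.475, Ashgrove 2.732.
Webster allocation: Fernley 1, Millford 13, Claybrook 7, Stonebridge 8, Oakdale 15, Pinehurst 4, Ashgrove 3.
Every allocation lies between the lower and upper quota.

none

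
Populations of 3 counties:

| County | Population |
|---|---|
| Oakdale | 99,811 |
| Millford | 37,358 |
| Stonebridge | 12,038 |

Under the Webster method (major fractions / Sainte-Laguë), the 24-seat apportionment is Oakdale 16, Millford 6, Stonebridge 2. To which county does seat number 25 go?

Oakdale

Priority for the next seat is population ÷ (current seats + 0.5).
Priorities: Oakdale 6049.152, Millford 5747.385, Stonebridge 4815.200.
Highest priority: Oakdale.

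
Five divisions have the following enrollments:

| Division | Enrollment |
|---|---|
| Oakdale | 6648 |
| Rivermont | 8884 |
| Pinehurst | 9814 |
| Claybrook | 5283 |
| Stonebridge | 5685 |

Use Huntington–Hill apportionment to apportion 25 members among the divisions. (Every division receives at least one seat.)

With divisor 1500: modified quotas Oakdale 4.432, Rivermont 5.923, Pinehurst 6.543, Claybrook 3.522, Stonebridge 3.790.
Geometric-mean thresholds: Oakdale √(4·5)=4.472, Rivermont √(5·6)=5.477, Pinehurst √(6·7)=6.481, Claybrook √(3·4)=3.464, Stonebridge √(3·4)=3.464.
Each quota rounded against its threshold gives Oakdale 4, Rivermont 6, Pinehurst 7, Claybrook 4, Stonebridge 4 (total 25).

Oakdale 4, Rivermont 6, Pinehurst 7, Claybrook 4, Stonebridge 4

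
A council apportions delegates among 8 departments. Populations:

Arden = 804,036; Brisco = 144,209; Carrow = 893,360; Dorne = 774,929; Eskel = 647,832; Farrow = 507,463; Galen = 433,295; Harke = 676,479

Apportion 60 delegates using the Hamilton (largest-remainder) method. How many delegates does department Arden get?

10

The standard divisor is 4881603/60 ≈ 81360.05.
Standard quotas: Arden 9.8824, Brisco 1.7725, Carrow 10.9803, Dorne 9.5247, Eskel 7.9625, Farrow 6.2373, Galen 5.3256, Harke 8.3146.
Lower quotas: Arden 9, Brisco 1, Carrow 10, Dorne 9, Eskel 7, Farrow 6, Galen 5, Harke 8 (sum 55, leaving 5 seats).
Remainders in descending order: Carrow 0.9803, Eskel 0.9625, Arden 0.8824, Brisco 0.7725, Dorne 0.5247, Galen 0.3256, Harke 0.3146, Farrow 0.2373.
The surplus seats go to Carrow, Eskel, Arden, Brisco, Dorne.
Arden receives 10.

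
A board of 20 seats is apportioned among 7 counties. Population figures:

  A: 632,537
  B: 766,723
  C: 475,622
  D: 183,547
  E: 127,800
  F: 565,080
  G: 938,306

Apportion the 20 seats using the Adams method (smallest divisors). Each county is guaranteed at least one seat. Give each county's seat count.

Standard divisor 3689615/20 ≈ 184480.75; standard quotas: A 3.429, B 4.156, C 2.578, D 0.995, E 0.693, F 3.063, G 5.086.
Rounding up gives 4, 5, 3, 1, 1, 4, 6 = 24 seats, so the divisor must be adjusted.
With modified divisor 222700: modified quotas A 2.840, B 3.443, C 2.136, D 0.824, E 0.574, F 2.537, G 4.213.
Rounding up: A 3, B 4, C 3, D 1, E 1, F 3, G 5 (total 20).

A 3, B 4, C 3, D 1, E 1, F 3, G 5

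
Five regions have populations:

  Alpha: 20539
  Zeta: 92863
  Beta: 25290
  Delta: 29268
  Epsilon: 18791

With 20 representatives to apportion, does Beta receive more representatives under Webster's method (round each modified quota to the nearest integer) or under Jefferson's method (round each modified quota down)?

Webster

Webster: Alpha 2, Zeta 10, Beta 3, Delta 3, Epsilon 2.
Jefferson: Alpha 2, Zeta 11, Beta 2, Delta 3, Epsilon 2.
Beta gets 3 under Webster and 2 under Jefferson.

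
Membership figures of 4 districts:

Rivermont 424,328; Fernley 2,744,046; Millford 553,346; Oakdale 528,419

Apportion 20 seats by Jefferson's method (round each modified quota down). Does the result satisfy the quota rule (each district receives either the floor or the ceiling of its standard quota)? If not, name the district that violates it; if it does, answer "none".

Fernley

Standard quotas: Rivermont 1.997, Fernley 12.913, Millford 2.604, Oakdale 2.487.
Jefferson allocation: Rivermont 2, Fernley 14, Millford 2, Oakdale 2.
Fernley has quota 12.913 (lower 12, upper 13) but receives 14 — outside the quota interval.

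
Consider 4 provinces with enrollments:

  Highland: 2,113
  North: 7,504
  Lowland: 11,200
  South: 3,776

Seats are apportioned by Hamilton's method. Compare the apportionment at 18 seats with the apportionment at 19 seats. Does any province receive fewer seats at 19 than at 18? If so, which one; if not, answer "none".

At 18 seats: Highland 2, North 5, Lowland 8, South 3.
At 19 seats: Highland 1, North 6, Lowland 9, South 3.
Highland drops from 2 to 1.

Highland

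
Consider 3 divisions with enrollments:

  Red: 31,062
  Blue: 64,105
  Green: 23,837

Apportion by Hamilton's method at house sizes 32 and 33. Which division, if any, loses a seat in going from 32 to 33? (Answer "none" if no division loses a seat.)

At 32 seats: Red 8, Blue 17, Green 7.
At 33 seats: Red 9, Blue 18, Green 6.
Green drops from 7 to 6.

Green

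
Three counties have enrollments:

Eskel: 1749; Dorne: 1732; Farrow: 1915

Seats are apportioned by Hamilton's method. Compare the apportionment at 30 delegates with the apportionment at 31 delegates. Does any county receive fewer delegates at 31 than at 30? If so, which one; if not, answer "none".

At 30 seats: Eskel 10, Dorne 9, Farrow 11.
At 31 seats: Eskel 10, Dorne 10, Farrow 11.
No county's allocation decreased.

none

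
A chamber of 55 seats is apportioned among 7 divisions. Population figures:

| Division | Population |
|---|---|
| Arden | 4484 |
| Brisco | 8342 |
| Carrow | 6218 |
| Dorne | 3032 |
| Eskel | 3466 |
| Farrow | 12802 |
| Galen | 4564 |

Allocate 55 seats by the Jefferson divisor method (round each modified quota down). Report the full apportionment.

Standard divisor 42908/55 ≈ 780.145; standard quotas: Arden 5.748, Brisco 10.693, Carrow 7.970, Dorne 3.886, Eskel 4.443, Farrow 16.410, Galen 5.850.
Rounding down gives 5, 10, 7, 3, 4, 16, 5 = 50 seats, so the divisor must be adjusted.
With modified divisor 750: modified quotas Arden 5.979, Brisco 11.123, Carrow 8.291, Dorne 4.043, Eskel 4.621, Farrow 17.069, Galen 6.085.
Rounding down: Arden 5, Brisco 11, Carrow 8, Dorne 4, Eskel 4, Farrow 17, Galen 6 (total 55).

Arden 5, Brisco 11, Carrow 8, Dorne 4, Eskel 4, Farrow 17, Galen 6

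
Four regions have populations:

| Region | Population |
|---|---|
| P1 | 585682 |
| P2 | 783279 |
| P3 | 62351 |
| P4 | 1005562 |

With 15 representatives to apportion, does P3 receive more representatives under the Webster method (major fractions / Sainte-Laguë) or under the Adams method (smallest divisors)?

Adams

Webster: P1 4, P2 5, P3 0, P4 6.
Adams: P1 3, P2 5, P3 1, P4 6.
P3 gets 0 under Webster and 1 under Adams.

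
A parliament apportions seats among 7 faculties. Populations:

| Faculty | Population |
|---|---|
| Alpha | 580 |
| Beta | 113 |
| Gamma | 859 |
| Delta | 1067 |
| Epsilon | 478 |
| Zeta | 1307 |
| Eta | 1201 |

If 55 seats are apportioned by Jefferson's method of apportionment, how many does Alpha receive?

6

Standard divisor 5605/55 ≈ 101.909; standard quotas: Alpha 5.691, Beta 1.109, Gamma 8.429, Delta 10.470, Epsilon 4.690, Zeta 12.825, Eta 11.785.
Rounding down gives 5, 1, 8, 10, 4, 12, 11 = 51 seats, so the divisor must be adjusted.
With modified divisor 96: modified quotas Alpha 6.042, Beta 1.177, Gamma 8.948, Delta 11.115, Epsilon 4.979, Zeta 13.615, Eta 12.510.
Rounding down: Alpha 6, Beta 1, Gamma 8, Delta 11, Epsilon 4, Zeta 13, Eta 12 (total 55).
Alpha receives 6.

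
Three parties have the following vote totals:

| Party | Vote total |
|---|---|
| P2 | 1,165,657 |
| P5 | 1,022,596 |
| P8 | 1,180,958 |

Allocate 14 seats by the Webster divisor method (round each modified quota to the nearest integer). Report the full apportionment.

Standard divisor 3369211/14 ≈ 240657.929; standard quotas: P2 4.844, P5 4.249, P8 4.907.
Rounding to the nearest integer gives P2 5, P5 4, P8 5 — total 14, matching the house size, so no adjustment is needed.

P2: 5, P5: 4, P8: 5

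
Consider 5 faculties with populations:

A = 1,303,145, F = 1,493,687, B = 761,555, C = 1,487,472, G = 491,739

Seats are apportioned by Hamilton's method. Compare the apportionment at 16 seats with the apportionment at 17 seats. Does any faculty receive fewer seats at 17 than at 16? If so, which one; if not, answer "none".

At 16 seats: A 4, F 4, B 2, C 4, G 2.
At 17 seats: A 4, F 5, B 2, C 5, G 1.
G drops from 2 to 1.

G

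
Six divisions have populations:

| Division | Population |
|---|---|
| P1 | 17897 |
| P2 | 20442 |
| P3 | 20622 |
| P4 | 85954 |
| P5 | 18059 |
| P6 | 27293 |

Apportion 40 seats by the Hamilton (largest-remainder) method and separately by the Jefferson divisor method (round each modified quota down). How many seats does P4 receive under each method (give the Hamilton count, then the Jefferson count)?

18 and 19

Hamilton: P1 4, P2 4, P3 4, P4 18, P5 4, P6 6.
Jefferson: P1 3, P2 4, P3 4, P4 19, P5 4, P6 6.
P4 gets 18 under Hamilton and 19 under Jefferson.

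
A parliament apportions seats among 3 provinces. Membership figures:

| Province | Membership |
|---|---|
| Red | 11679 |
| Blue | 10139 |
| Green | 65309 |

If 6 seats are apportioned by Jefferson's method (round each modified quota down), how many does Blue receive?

0

Standard divisor 87127/6 ≈ 14521.167; standard quotas: Red 0.804, Blue 0.698, Green 4.498.
Rounding down gives 0, 0, 4 = 4 seats, so the divisor must be adjusted.
With modified divisor 11300: modified quotas Red 1.034, Blue 0.897, Green 5.780.
Rounding down: Red 1, Blue 0, Green 5 (total 6).
Blue receives 0.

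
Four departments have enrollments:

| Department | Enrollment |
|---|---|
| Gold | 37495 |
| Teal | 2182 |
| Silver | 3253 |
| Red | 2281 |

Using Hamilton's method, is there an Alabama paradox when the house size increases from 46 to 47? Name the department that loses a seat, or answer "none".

Red

At 46 seats: Gold 38, Teal 2, Silver 3, Red 3.
At 47 seats: Gold 39, Teal 2, Silver 4, Red 2.
Red drops from 3 to 2.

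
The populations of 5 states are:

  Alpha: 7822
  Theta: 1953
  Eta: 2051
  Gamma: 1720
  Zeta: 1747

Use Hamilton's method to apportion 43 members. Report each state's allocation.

Alpha: 22, Theta: 5, Eta: 6, Gamma: 5, Zeta: 5

Total 15293; standard divisor 15293/43 ≈ 355.651.
Standard quotas: Alpha 21.9935, Theta 5.4913, Eta 5.7669, Gamma 4.8362, Zeta 4.9121.
Lower quotas: Alpha 21, Theta 5, Eta 5, Gamma 4, Zeta 4 (sum 39, leaving 4 seats).
Remainders in descending order: Alpha 0.9935, Zeta 0.9121, Gamma 0.8362, Eta 0.7669, Theta 0.4913.
Largest remainders: Alpha, Zeta, Gamma, Eta receive the extra seats.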